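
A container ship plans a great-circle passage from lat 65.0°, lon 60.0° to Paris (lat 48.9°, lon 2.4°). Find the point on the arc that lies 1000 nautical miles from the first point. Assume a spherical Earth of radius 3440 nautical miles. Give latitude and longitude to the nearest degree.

Convert each endpoint to a unit vector on the sphere (x = cos φ cos λ, y = cos φ sin λ, z = sin φ).
The central angle between the endpoints is δ = arccos(p₁·p₂) ≈ 0.588 rad (33.7°). The total great-circle distance is δ·R ≈ 0.588 × 3440 ≈ 2024 nmi, so the target fraction is f = 1000/2024 ≈ 0.494.
Interpolate at f ≈ 0.494 with slerp weights a = sin((1−f)δ)/sin δ ≈ 0.528, b = sin(fδ)/sin δ ≈ 0.516.
p = a·p₁ + b·p₂ ≈ (0.451, 0.208, 0.868); φ = arcsin(p_z) ≈ 60.24°, λ = atan2(p_y, p_x) ≈ 24.73°.

≈ lat 60°, lon 25°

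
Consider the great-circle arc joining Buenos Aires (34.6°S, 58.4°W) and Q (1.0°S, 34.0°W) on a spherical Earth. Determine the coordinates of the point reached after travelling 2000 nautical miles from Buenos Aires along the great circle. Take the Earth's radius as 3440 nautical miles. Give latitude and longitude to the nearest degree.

≈ (7°S, 38°W)

Write both endpoints as unit vectors p₁, p₂ with components (cos φ cos λ, cos φ sin λ, sin φ).
The central angle between the endpoints is δ = arccos(p₁·p₂) ≈ 0.708 rad (40.6°). The total great-circle distance is δ·R ≈ 0.708 × 3440 ≈ 2437 nmi, so the target fraction is f = 2000/2437 ≈ 0.821.
Interpolate at f ≈ 0.821 with slerp weights a = sin((1−f)δ)/sin δ ≈ 0.195, b = sin(fδ)/sin δ ≈ 0.844.
p = a·p₁ + b·p₂ ≈ (0.784, -0.608, -0.125); φ = arcsin(p_z) ≈ -7.20°, λ = atan2(p_y, p_x) ≈ -37.83°.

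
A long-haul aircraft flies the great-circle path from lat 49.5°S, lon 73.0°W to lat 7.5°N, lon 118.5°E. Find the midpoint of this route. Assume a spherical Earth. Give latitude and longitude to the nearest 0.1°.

Convert each endpoint to a unit vector on the sphere (x = cos φ cos λ, y = cos φ sin λ, z = sin φ).
The central angle between the endpoints is δ = arccos(p₁·p₂) ≈ 2.389 rad (136.9°).
Interpolate at f = 1/2 with slerp weights a = sin((1−f)δ)/sin δ ≈ 1.361, b = sin(fδ)/sin δ ≈ 1.361.
p = a·p₁ + b·p₂ ≈ (-0.386, 0.341, -0.858); φ = arcsin(p_z) ≈ -59.04°, λ = atan2(p_y, p_x) ≈ 138.54°.

≈ lat 59.0°S, lon 138.5°E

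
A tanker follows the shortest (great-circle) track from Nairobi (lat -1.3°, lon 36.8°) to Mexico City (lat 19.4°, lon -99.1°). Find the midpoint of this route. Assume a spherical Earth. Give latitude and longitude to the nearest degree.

≈ lat 23°, lon -27°

Write both endpoints as unit vectors p₁, p₂ with components (cos φ cos λ, cos φ sin λ, sin φ).
The central angle between the endpoints is δ = arccos(p₁·p₂) ≈ 2.325 rad (133.2°).
Interpolate at f = 1/2 with slerp weights a = sin((1−f)δ)/sin δ ≈ 1.259, b = sin(fδ)/sin δ ≈ 1.259.
p = a·p₁ + b·p₂ ≈ (0.820, -0.419, 0.390); φ = arcsin(p_z) ≈ 22.94°, λ = atan2(p_y, p_x) ≈ -27.04°.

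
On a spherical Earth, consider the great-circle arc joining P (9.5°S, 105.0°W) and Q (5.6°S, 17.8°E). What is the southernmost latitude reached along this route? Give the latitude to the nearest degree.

≈ 16°S

The great circle lies in the plane with unit normal n̂ = (p₁ × p₂)/|p₁ × p₂|.
Here n̂_z ≈ +0.963; the vertex latitude is φ_max = arccos|n̂_z| ≈ 15.6°.
Check via Clairaut: cos φ_max = |cos φ₁| · sin C = cos(9.5°)·sin(102.5°) ≈ 0.963, again giving ≈ 15.6°.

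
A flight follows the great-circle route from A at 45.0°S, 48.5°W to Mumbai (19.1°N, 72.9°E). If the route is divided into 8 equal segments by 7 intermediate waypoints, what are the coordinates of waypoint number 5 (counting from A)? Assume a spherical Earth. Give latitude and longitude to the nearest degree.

≈ 14°S, 39°E

Write both endpoints as unit vectors p₁, p₂ with components (cos φ cos λ, cos φ sin λ, sin φ).
The central angle between the endpoints is δ = arccos(p₁·p₂) ≈ 2.189 rad (125.4°).
Interpolate at f = 5/8 with slerp weights a = sin((1−f)δ)/sin δ ≈ 0.898, b = sin(fδ)/sin δ ≈ 1.202.
p = a·p₁ + b·p₂ ≈ (0.755, 0.610, -0.242); φ = arcsin(p_z) ≈ -13.98°, λ = atan2(p_y, p_x) ≈ 38.95°.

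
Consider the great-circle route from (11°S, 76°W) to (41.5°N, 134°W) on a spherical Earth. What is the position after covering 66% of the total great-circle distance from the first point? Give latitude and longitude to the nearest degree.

From cos δ = sin φ₁ sin φ₂ + cos φ₁ cos φ₂ cos Δλ, the central angle is δ ≈ 1.304 rad (74.7°).
Interpolate at f = 0.66 with slerp weights a = sin((1−f)δ)/sin δ ≈ 0.445, b = sin(fδ)/sin δ ≈ 0.786.
p = a·p₁ + b·p₂ ≈ (-0.303, -0.847, 0.436); φ = arcsin(p_z) ≈ 25.85°, λ = atan2(p_y, p_x) ≈ -109.70°.

≈ (26°N, 110°W)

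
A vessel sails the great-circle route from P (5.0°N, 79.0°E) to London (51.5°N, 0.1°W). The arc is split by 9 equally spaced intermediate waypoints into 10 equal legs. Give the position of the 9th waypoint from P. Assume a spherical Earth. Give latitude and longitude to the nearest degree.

≈ (50°N, 12°E)

The haversine formula gives a central angle δ ≈ 1.384 rad (79.3°) between the endpoints.
Interpolate at f = 9/10 with slerp weights a = sin((1−f)δ)/sin δ ≈ 0.140, b = sin(fδ)/sin δ ≈ 0.964.
p = a·p₁ + b·p₂ ≈ (0.627, 0.136, 0.767); φ = arcsin(p_z) ≈ 50.08°, λ = atan2(p_y, p_x) ≈ 12.26°.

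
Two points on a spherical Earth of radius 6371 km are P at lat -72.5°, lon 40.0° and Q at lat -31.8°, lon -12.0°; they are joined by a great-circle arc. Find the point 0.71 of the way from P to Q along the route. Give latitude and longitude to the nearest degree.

≈ lat -45°, lon -6°

Convert each endpoint to a unit vector on the sphere (x = cos φ cos λ, y = cos φ sin λ, z = sin φ).
The central angle between the endpoints is δ = arccos(p₁·p₂) ≈ 0.850 rad (48.7°).
Interpolate at f = 0.71 with slerp weights a = sin((1−f)δ)/sin δ ≈ 0.325, b = sin(fδ)/sin δ ≈ 0.755.
p = a·p₁ + b·p₂ ≈ (0.703, -0.071, -0.708); φ = arcsin(p_z) ≈ -45.06°, λ = atan2(p_y, p_x) ≈ -5.74°.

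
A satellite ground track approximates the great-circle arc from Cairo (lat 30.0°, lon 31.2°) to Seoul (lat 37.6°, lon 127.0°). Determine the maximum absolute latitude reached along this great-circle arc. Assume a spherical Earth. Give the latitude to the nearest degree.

The great circle lies in the plane with unit normal n̂ = (p₁ × p₂)/|p₁ × p₂|.
Here n̂_z ≈ +0.702; the vertex latitude is φ_max = arccos|n̂_z| ≈ 45.4°.

≈ 45°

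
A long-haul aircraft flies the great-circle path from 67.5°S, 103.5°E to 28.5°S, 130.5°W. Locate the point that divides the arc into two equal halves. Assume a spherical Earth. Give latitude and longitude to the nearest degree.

≈ 63°S, 156°W

The haversine formula gives a central angle δ ≈ 1.325 rad (75.9°) between the endpoints.
Interpolate at f = 1/2 with slerp weights a = sin((1−f)δ)/sin δ ≈ 0.634, b = sin(fδ)/sin δ ≈ 0.634.
p = a·p₁ + b·p₂ ≈ (-0.419, -0.188, -0.889); φ = arcsin(p_z) ≈ -62.69°, λ = atan2(p_y, p_x) ≈ -155.84°.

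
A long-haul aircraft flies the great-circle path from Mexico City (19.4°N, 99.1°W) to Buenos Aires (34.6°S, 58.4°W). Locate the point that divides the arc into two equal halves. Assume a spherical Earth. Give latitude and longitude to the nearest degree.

≈ 8°S, 80°W

Convert each endpoint to a unit vector on the sphere (x = cos φ cos λ, y = cos φ sin λ, z = sin φ).
The central angle between the endpoints is δ = arccos(p₁·p₂) ≈ 1.159 rad (66.4°).
Interpolate at f = 1/2 with slerp weights a = sin((1−f)δ)/sin δ ≈ 0.598, b = sin(fδ)/sin δ ≈ 0.598.
p = a·p₁ + b·p₂ ≈ (0.169, -0.976, -0.141); φ = arcsin(p_z) ≈ -8.10°, λ = atan2(p_y, p_x) ≈ -80.19°.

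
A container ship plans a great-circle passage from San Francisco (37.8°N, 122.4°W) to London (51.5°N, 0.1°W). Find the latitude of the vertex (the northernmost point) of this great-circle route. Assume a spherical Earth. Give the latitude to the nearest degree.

≈ 65°N

The great circle lies in the plane with unit normal n̂ = (p₁ × p₂)/|p₁ × p₂|.
Here n̂_z ≈ +0.426; the vertex latitude is φ_max = arccos|n̂_z| ≈ 64.8°.
Check via Clairaut: cos φ_max = |cos φ₁| · sin C = cos(37.8°)·sin(32.6°) ≈ 0.426, again giving ≈ 64.8°.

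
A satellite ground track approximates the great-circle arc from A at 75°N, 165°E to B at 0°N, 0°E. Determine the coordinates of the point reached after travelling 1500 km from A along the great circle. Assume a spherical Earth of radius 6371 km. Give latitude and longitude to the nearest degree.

The haversine formula gives a central angle δ ≈ 1.823 rad (104.5°) between the endpoints. The total great-circle distance is δ·R ≈ 1.823 × 6371 ≈ 11617 km, so the target fraction is f = 1500/11617 ≈ 0.129.
Interpolate at f ≈ 0.129 with slerp weights a = sin((1−f)δ)/sin δ ≈ 1.033, b = sin(fδ)/sin δ ≈ 0.241.
p = a·p₁ + b·p₂ ≈ (-0.017, 0.069, 0.997); φ = arcsin(p_z) ≈ 85.91°, λ = atan2(p_y, p_x) ≈ 103.99°.

≈ 86°N, 104°E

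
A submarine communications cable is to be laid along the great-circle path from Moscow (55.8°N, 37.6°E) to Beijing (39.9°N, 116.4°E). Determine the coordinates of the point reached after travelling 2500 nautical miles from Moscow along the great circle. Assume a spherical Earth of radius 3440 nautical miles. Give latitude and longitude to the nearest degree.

Write both endpoints as unit vectors p₁, p₂ with components (cos φ cos λ, cos φ sin λ, sin φ).
The central angle between the endpoints is δ = arccos(p₁·p₂) ≈ 0.909 rad (52.1°). The total great-circle distance is δ·R ≈ 0.909 × 3440 ≈ 3128 nmi, so the target fraction is f = 2500/3128 ≈ 0.799.
Interpolate at f ≈ 0.799 with slerp weights a = sin((1−f)δ)/sin δ ≈ 0.230, b = sin(fδ)/sin δ ≈ 0.842.
p = a·p₁ + b·p₂ ≈ (-0.185, 0.658, 0.730); φ = arcsin(p_z) ≈ 46.92°, λ = atan2(p_y, p_x) ≈ 105.70°.

≈ 47°N, 106°E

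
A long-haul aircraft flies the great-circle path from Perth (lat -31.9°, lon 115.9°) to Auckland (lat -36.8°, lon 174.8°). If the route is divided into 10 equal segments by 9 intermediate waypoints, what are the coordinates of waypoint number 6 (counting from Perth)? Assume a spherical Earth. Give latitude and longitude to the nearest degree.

Write both endpoints as unit vectors p₁, p₂ with components (cos φ cos λ, cos φ sin λ, sin φ).
The central angle between the endpoints is δ = arccos(p₁·p₂) ≈ 0.840 rad (48.1°).
Interpolate at f = 6/10 with slerp weights a = sin((1−f)δ)/sin δ ≈ 0.443, b = sin(fδ)/sin δ ≈ 0.649.
p = a·p₁ + b·p₂ ≈ (-0.681, 0.385, -0.622); φ = arcsin(p_z) ≈ -38.49°, λ = atan2(p_y, p_x) ≈ 150.52°.

≈ lat -38°, lon 151°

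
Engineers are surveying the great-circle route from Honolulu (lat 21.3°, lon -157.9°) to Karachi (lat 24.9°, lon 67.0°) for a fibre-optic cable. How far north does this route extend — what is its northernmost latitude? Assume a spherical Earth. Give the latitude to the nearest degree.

≈ 48°

The great circle lies in the plane with unit normal n̂ = (p₁ × p₂)/|p₁ × p₂|.
Here n̂_z ≈ -0.666; the vertex latitude is φ_max = arccos|n̂_z| ≈ 48.2°.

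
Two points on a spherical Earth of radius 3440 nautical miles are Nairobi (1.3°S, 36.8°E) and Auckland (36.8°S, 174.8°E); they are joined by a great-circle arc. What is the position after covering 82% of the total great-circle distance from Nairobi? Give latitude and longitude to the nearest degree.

≈ 47°S, 147°E

Convert each endpoint to a unit vector on the sphere (x = cos φ cos λ, y = cos φ sin λ, z = sin φ).
The central angle between the endpoints is δ = arccos(p₁·p₂) ≈ 2.191 rad (125.5°).
Interpolate at f = 0.82 with slerp weights a = sin((1−f)δ)/sin δ ≈ 0.472, b = sin(fδ)/sin δ ≈ 1.198.
p = a·p₁ + b·p₂ ≈ (-0.577, 0.370, -0.728); φ = arcsin(p_z) ≈ -46.74°, λ = atan2(p_y, p_x) ≈ 147.35°.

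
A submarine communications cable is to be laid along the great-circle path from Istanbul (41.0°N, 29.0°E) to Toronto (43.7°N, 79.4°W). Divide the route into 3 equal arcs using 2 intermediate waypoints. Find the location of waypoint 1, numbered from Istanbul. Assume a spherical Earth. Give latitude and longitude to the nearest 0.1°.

≈ (54.7°N, 1.9°W)

Write both endpoints as unit vectors p₁, p₂ with components (cos φ cos λ, cos φ sin λ, sin φ).
The central angle between the endpoints is δ = arccos(p₁·p₂) ≈ 1.286 rad (73.7°).
Interpolate at f = 1/3 with slerp weights a = sin((1−f)δ)/sin δ ≈ 0.788, b = sin(fδ)/sin δ ≈ 0.433.
p = a·p₁ + b·p₂ ≈ (0.578, -0.020, 0.816); φ = arcsin(p_z) ≈ 54.69°, λ = atan2(p_y, p_x) ≈ -1.93°.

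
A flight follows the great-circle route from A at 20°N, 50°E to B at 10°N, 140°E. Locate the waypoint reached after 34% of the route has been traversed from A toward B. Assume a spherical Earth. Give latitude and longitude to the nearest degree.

≈ 22°N, 82°E

From cos δ = sin φ₁ sin φ₂ + cos φ₁ cos φ₂ cos Δλ, the central angle is δ ≈ 1.511 rad (86.6°).
Interpolate at f = 0.34 with slerp weights a = sin((1−f)δ)/sin δ ≈ 0.842, b = sin(fδ)/sin δ ≈ 0.492.
p = a·p₁ + b·p₂ ≈ (0.137, 0.918, 0.373); φ = arcsin(p_z) ≈ 21.92°, λ = atan2(p_y, p_x) ≈ 81.52°.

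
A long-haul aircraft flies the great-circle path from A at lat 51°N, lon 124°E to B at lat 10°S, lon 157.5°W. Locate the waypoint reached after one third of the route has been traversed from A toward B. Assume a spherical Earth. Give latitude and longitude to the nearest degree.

Write both endpoints as unit vectors p₁, p₂ with components (cos φ cos λ, cos φ sin λ, sin φ).
The central angle between the endpoints is δ = arccos(p₁·p₂) ≈ 1.582 rad (90.7°).
Interpolate at f = 1/3 with slerp weights a = sin((1−f)δ)/sin δ ≈ 0.870, b = sin(fδ)/sin δ ≈ 0.503.
p = a·p₁ + b·p₂ ≈ (-0.764, 0.264, 0.589); φ = arcsin(p_z) ≈ 36.06°, λ = atan2(p_y, p_x) ≈ 160.93°.

≈ lat 36°N, lon 161°E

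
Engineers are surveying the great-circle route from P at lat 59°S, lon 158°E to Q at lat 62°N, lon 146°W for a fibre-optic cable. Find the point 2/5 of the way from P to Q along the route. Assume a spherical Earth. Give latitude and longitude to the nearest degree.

Write both endpoints as unit vectors p₁, p₂ with components (cos φ cos λ, cos φ sin λ, sin φ).
The central angle between the endpoints is δ = arccos(p₁·p₂) ≈ 2.242 rad (128.4°).
Interpolate at f = 2/5 with slerp weights a = sin((1−f)δ)/sin δ ≈ 1.244, b = sin(fδ)/sin δ ≈ 0.997.
p = a·p₁ + b·p₂ ≈ (-0.982, -0.022, -0.186); φ = arcsin(p_z) ≈ -10.71°, λ = atan2(p_y, p_x) ≈ -178.73°.

≈ lat 11°S, lon 179°W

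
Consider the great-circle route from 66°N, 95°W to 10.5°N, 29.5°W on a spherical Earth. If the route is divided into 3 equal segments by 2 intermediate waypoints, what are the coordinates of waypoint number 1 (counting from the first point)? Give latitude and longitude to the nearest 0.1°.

≈ 51.8°N, 57.2°W

Convert each endpoint to a unit vector on the sphere (x = cos φ cos λ, y = cos φ sin λ, z = sin φ).
The central angle between the endpoints is δ = arccos(p₁·p₂) ≈ 1.232 rad (70.6°).
Interpolate at f = 1/3 with slerp weights a = sin((1−f)δ)/sin δ ≈ 0.776, b = sin(fδ)/sin δ ≈ 0.423.
p = a·p₁ + b·p₂ ≈ (0.335, -0.519, 0.786); φ = arcsin(p_z) ≈ 51.83°, λ = atan2(p_y, p_x) ≈ -57.20°.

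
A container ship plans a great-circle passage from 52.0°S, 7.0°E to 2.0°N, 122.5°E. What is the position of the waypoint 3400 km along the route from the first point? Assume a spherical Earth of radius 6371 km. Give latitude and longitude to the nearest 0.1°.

≈ 51.5°S, 57.4°E

Convert each endpoint to a unit vector on the sphere (x = cos φ cos λ, y = cos φ sin λ, z = sin φ).
The central angle between the endpoints is δ = arccos(p₁·p₂) ≈ 1.868 rad (107.0°). The total great-circle distance is δ·R ≈ 1.868 × 6371 ≈ 11898 km, so the target fraction is f = 3400/11898 ≈ 0.286.
Interpolate at f ≈ 0.286 with slerp weights a = sin((1−f)δ)/sin δ ≈ 1.016, b = sin(fδ)/sin δ ≈ 0.532.
p = a·p₁ + b·p₂ ≈ (0.336, 0.525, -0.782); φ = arcsin(p_z) ≈ -51.48°, λ = atan2(p_y, p_x) ≈ 57.40°.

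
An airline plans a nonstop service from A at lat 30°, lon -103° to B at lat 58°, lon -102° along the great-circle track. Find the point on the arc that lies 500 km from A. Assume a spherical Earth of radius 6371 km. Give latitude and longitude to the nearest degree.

The haversine formula gives a central angle δ ≈ 0.489 rad (28.0°) between the endpoints. The total great-circle distance is δ·R ≈ 0.489 × 6371 ≈ 3114 km, so the target fraction is f = 500/3114 ≈ 0.161.
Interpolate at f ≈ 0.161 with slerp weights a = sin((1−f)δ)/sin δ ≈ 0.850, b = sin(fδ)/sin δ ≈ 0.167.
p = a·p₁ + b·p₂ ≈ (-0.184, -0.803, 0.566); φ = arcsin(p_z) ≈ 34.50°, λ = atan2(p_y, p_x) ≈ -102.89°.

≈ lat 34°, lon -103°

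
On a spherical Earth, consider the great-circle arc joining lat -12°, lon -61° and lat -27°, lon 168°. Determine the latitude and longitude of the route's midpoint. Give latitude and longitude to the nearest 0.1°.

≈ lat -40.3°, lon -120.7°

Convert each endpoint to a unit vector on the sphere (x = cos φ cos λ, y = cos φ sin λ, z = sin φ).
The central angle between the endpoints is δ = arccos(p₁·p₂) ≈ 2.068 rad (118.5°).
Interpolate at f = 1/2 with slerp weights a = sin((1−f)δ)/sin δ ≈ 0.978, b = sin(fδ)/sin δ ≈ 0.978.
p = a·p₁ + b·p₂ ≈ (-0.389, -0.656, -0.647); φ = arcsin(p_z) ≈ -40.35°, λ = atan2(p_y, p_x) ≈ -120.66°.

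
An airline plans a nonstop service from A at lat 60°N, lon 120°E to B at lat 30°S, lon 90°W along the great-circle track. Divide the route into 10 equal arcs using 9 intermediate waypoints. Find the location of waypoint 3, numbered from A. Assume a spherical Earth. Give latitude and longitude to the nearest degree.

The haversine formula gives a central angle δ ≈ 2.512 rad (143.9°) between the endpoints.
Interpolate at f = 3/10 with slerp weights a = sin((1−f)δ)/sin δ ≈ 1.668, b = sin(fδ)/sin δ ≈ 1.161.
p = a·p₁ + b·p₂ ≈ (-0.417, -0.284, 0.864); φ = arcsin(p_z) ≈ 59.72°, λ = atan2(p_y, p_x) ≈ -145.78°.

≈ lat 60°N, lon 146°W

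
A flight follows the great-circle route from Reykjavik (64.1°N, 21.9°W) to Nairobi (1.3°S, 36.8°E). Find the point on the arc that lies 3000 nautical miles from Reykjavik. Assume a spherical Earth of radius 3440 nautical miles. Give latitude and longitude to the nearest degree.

The haversine formula gives a central angle δ ≈ 1.363 rad (78.1°) between the endpoints. The total great-circle distance is δ·R ≈ 1.363 × 3440 ≈ 4688 nmi, so the target fraction is f = 3000/4688 ≈ 0.640.
Interpolate at f ≈ 0.640 with slerp weights a = sin((1−f)δ)/sin δ ≈ 0.482, b = sin(fδ)/sin δ ≈ 0.783.
p = a·p₁ + b·p₂ ≈ (0.822, 0.390, 0.416); φ = arcsin(p_z) ≈ 24.55°, λ = atan2(p_y, p_x) ≈ 25.40°.

≈ 25°N, 25°E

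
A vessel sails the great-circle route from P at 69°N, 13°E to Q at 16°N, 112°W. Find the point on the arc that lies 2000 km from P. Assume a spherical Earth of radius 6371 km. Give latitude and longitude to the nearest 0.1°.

From cos δ = sin φ₁ sin φ₂ + cos φ₁ cos φ₂ cos Δλ, the central angle is δ ≈ 1.511 rad (86.6°). The total great-circle distance is δ·R ≈ 1.511 × 6371 ≈ 9627 km, so the target fraction is f = 2000/9627 ≈ 0.208.
Interpolate at f ≈ 0.208 with slerp weights a = sin((1−f)δ)/sin δ ≈ 0.933, b = sin(fδ)/sin δ ≈ 0.309.
p = a·p₁ + b·p₂ ≈ (0.214, -0.201, 0.956); φ = arcsin(p_z) ≈ 72.93°, λ = atan2(p_y, p_x) ≈ -43.10°.

≈ 72.9°N, 43.1°W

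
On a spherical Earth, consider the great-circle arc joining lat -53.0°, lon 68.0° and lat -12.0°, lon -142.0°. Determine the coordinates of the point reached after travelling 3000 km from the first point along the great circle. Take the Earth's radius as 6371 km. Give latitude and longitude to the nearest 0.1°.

≈ lat -70.9°, lon 114.1°

Write both endpoints as unit vectors p₁, p₂ with components (cos φ cos λ, cos φ sin λ, sin φ).
The central angle between the endpoints is δ = arccos(p₁·p₂) ≈ 1.922 rad (110.1°). The total great-circle distance is δ·R ≈ 1.922 × 6371 ≈ 12243 km, so the target fraction is f = 3000/12243 ≈ 0.245.
Interpolate at f ≈ 0.245 with slerp weights a = sin((1−f)δ)/sin δ ≈ 1.057, b = sin(fδ)/sin δ ≈ 0.483.
p = a·p₁ + b·p₂ ≈ (-0.134, 0.299, -0.945); φ = arcsin(p_z) ≈ -70.87°, λ = atan2(p_y, p_x) ≈ 114.15°.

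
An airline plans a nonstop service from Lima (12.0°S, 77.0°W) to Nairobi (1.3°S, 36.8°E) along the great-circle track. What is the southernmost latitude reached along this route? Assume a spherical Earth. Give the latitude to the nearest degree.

≈ 14°S

The great circle lies in the plane with unit normal n̂ = (p₁ × p₂)/|p₁ × p₂|.
Here n̂_z ≈ +0.972; the vertex latitude is φ_max = arccos|n̂_z| ≈ 13.7°.
Check via Clairaut: cos φ_max = |cos φ₁| · sin C = cos(12.0°)·sin(96.6°) ≈ 0.972, again giving ≈ 13.7°.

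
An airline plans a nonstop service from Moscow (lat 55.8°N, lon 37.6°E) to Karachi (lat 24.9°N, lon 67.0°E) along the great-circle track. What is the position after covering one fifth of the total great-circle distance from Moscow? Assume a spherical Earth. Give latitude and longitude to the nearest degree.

≈ lat 50°N, lon 46°E

The haversine formula gives a central angle δ ≈ 0.656 rad (37.6°) between the endpoints.
Interpolate at f = 1/5 with slerp weights a = sin((1−f)δ)/sin δ ≈ 0.821, b = sin(fδ)/sin δ ≈ 0.214.
p = a·p₁ + b·p₂ ≈ (0.442, 0.461, 0.770); φ = arcsin(p_z) ≈ 50.33°, λ = atan2(p_y, p_x) ≈ 46.20°.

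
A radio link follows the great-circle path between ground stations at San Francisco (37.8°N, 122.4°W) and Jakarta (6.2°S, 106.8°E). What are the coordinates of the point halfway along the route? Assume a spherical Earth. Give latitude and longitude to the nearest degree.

≈ 33°N, 158°E

The haversine formula gives a central angle δ ≈ 2.189 rad (125.4°) between the endpoints.
Interpolate at f = 1/2 with slerp weights a = sin((1−f)δ)/sin δ ≈ 1.090, b = sin(fδ)/sin δ ≈ 1.090.
p = a·p₁ + b·p₂ ≈ (-0.775, 0.310, 0.551); φ = arcsin(p_z) ≈ 33.41°, λ = atan2(p_y, p_x) ≈ 158.18°.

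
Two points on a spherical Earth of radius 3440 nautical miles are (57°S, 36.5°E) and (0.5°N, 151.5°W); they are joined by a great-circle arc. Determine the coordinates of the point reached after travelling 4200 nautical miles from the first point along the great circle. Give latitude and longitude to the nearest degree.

From cos δ = sin φ₁ sin φ₂ + cos φ₁ cos φ₂ cos Δλ, the central angle is δ ≈ 2.149 rad (123.1°). The total great-circle distance is δ·R ≈ 2.149 × 3440 ≈ 7393 nmi, so the target fraction is f = 4200/7393 ≈ 0.568.
Interpolate at f ≈ 0.568 with slerp weights a = sin((1−f)δ)/sin δ ≈ 0.956, b = sin(fδ)/sin δ ≈ 1.122.
p = a·p₁ + b·p₂ ≈ (-0.567, -0.226, -0.792); φ = arcsin(p_z) ≈ -52.37°, λ = atan2(p_y, p_x) ≈ -158.32°.

≈ (52°S, 158°W)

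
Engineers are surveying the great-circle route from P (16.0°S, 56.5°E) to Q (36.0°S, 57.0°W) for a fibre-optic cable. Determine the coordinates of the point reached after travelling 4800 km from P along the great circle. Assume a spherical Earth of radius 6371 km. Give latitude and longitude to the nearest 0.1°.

The haversine formula gives a central angle δ ≈ 1.719 rad (98.5°) between the endpoints. The total great-circle distance is δ·R ≈ 1.719 × 6371 ≈ 10954 km, so the target fraction is f = 4800/10954 ≈ 0.438.
Interpolate at f ≈ 0.438 with slerp weights a = sin((1−f)δ)/sin δ ≈ 0.832, b = sin(fδ)/sin δ ≈ 0.692.
p = a·p₁ + b·p₂ ≈ (0.746, 0.197, -0.636); φ = arcsin(p_z) ≈ -39.49°, λ = atan2(p_y, p_x) ≈ 14.82°.

≈ (39.5°S, 14.8°E)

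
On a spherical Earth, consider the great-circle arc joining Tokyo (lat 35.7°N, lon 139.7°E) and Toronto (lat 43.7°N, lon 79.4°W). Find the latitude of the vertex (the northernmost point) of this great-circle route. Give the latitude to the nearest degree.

The great circle lies in the plane with unit normal n̂ = (p₁ × p₂)/|p₁ × p₂|.
Here n̂_z ≈ +0.371; the vertex latitude is φ_max = arccos|n̂_z| ≈ 68.2°.
Check via Clairaut: cos φ_max = |cos φ₁| · sin C = cos(35.7°)·sin(27.2°) ≈ 0.371, again giving ≈ 68.2°.

≈ 68°N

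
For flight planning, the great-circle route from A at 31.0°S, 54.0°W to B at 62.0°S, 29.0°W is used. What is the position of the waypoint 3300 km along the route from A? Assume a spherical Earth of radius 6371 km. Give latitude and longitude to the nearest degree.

The haversine formula gives a central angle δ ≈ 0.610 rad (35.0°) between the endpoints. The total great-circle distance is δ·R ≈ 0.610 × 6371 ≈ 3888 km, so the target fraction is f = 3300/3888 ≈ 0.849.
Interpolate at f ≈ 0.849 with slerp weights a = sin((1−f)δ)/sin δ ≈ 0.161, b = sin(fδ)/sin δ ≈ 0.864.
p = a·p₁ + b·p₂ ≈ (0.436, -0.308, -0.846); φ = arcsin(p_z) ≈ -57.74°, λ = atan2(p_y, p_x) ≈ -35.27°.

≈ 58°S, 35°W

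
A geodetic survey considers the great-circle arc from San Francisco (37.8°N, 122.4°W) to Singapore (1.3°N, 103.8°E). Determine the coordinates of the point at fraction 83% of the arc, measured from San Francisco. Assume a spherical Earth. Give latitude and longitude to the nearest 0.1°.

The haversine formula gives a central angle δ ≈ 2.133 rad (122.2°) between the endpoints.
Interpolate at f = 0.83 with slerp weights a = sin((1−f)δ)/sin δ ≈ 0.419, b = sin(fδ)/sin δ ≈ 1.158.
p = a·p₁ + b·p₂ ≈ (-0.454, 0.845, 0.283); φ = arcsin(p_z) ≈ 16.45°, λ = atan2(p_y, p_x) ≈ 118.23°.

≈ 16.4°N, 118.2°E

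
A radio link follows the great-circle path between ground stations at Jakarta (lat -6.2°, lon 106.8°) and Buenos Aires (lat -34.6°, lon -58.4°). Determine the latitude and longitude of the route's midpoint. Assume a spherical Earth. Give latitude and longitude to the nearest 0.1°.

Write both endpoints as unit vectors p₁, p₂ with components (cos φ cos λ, cos φ sin λ, sin φ).
The central angle between the endpoints is δ = arccos(p₁·p₂) ≈ 2.389 rad (136.9°).
Interpolate at f = 1/2 with slerp weights a = sin((1−f)δ)/sin δ ≈ 1.360, b = sin(fδ)/sin δ ≈ 1.360.
p = a·p₁ + b·p₂ ≈ (0.196, 0.341, -0.919); φ = arcsin(p_z) ≈ -66.84°, λ = atan2(p_y, p_x) ≈ 60.13°.

≈ lat -66.8°, lon 60.1°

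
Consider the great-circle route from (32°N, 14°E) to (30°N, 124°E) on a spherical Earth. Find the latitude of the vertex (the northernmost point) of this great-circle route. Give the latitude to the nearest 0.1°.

The great circle lies in the plane with unit normal n̂ = (p₁ × p₂)/|p₁ × p₂|.
Here n̂_z ≈ +0.690; the vertex latitude is φ_max = arccos|n̂_z| ≈ 46.4°.
Check via Clairaut: cos φ_max = |cos φ₁| · sin C = cos(32.0°)·sin(54.5°) ≈ 0.690, again giving ≈ 46.4°.

≈ 46.4°N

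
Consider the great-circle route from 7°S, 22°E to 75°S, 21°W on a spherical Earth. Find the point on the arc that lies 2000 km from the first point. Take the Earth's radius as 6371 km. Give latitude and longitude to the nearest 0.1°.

≈ 24.7°S, 18.4°E

The haversine formula gives a central angle δ ≈ 1.260 rad (72.2°) between the endpoints. The total great-circle distance is δ·R ≈ 1.260 × 6371 ≈ 8029 km, so the target fraction is f = 2000/8029 ≈ 0.249.
Interpolate at f ≈ 0.249 with slerp weights a = sin((1−f)δ)/sin δ ≈ 0.852, b = sin(fδ)/sin δ ≈ 0.324.
p = a·p₁ + b·p₂ ≈ (0.862, 0.287, -0.417); φ = arcsin(p_z) ≈ -24.65°, λ = atan2(p_y, p_x) ≈ 18.39°.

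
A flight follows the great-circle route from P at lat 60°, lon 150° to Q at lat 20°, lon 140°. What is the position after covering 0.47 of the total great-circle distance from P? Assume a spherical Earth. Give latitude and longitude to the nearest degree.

Write both endpoints as unit vectors p₁, p₂ with components (cos φ cos λ, cos φ sin λ, sin φ).
The central angle between the endpoints is δ = arccos(p₁·p₂) ≈ 0.709 rad (40.6°).
Interpolate at f = 0.47 with slerp weights a = sin((1−f)δ)/sin δ ≈ 0.564, b = sin(fδ)/sin δ ≈ 0.502.
p = a·p₁ + b·p₂ ≈ (-0.606, 0.444, 0.660); φ = arcsin(p_z) ≈ 41.30°, λ = atan2(p_y, p_x) ≈ 143.74°.

≈ lat 41°, lon 144°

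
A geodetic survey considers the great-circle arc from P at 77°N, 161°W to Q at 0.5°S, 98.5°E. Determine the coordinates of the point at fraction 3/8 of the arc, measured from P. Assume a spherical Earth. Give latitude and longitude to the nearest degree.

≈ 55°N, 118°E

Convert each endpoint to a unit vector on the sphere (x = cos φ cos λ, y = cos φ sin λ, z = sin φ).
The central angle between the endpoints is δ = arccos(p₁·p₂) ≈ 1.620 rad (92.8°).
Interpolate at f = 3/8 with slerp weights a = sin((1−f)δ)/sin δ ≈ 0.849, b = sin(fδ)/sin δ ≈ 0.572.
p = a·p₁ + b·p₂ ≈ (-0.265, 0.503, 0.823); φ = arcsin(p_z) ≈ 55.34°, λ = atan2(p_y, p_x) ≈ 117.79°.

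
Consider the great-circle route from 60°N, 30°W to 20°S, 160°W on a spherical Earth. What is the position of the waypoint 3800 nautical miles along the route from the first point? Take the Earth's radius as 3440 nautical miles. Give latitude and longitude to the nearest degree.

≈ 36°N, 128°W

From cos δ = sin φ₁ sin φ₂ + cos φ₁ cos φ₂ cos Δλ, the central angle is δ ≈ 2.212 rad (126.7°). The total great-circle distance is δ·R ≈ 2.212 × 3440 ≈ 7609 nmi, so the target fraction is f = 3800/7609 ≈ 0.499.
Interpolate at f ≈ 0.499 with slerp weights a = sin((1−f)δ)/sin δ ≈ 1.116, b = sin(fδ)/sin δ ≈ 1.115.
p = a·p₁ + b·p₂ ≈ (-0.501, -0.637, 0.585); φ = arcsin(p_z) ≈ 35.84°, λ = atan2(p_y, p_x) ≈ -128.17°.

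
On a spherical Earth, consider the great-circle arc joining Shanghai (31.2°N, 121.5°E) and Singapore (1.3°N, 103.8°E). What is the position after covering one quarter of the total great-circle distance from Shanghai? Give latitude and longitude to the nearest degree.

≈ 24°N, 116°E

Write both endpoints as unit vectors p₁, p₂ with components (cos φ cos λ, cos φ sin λ, sin φ).
The central angle between the endpoints is δ = arccos(p₁·p₂) ≈ 0.598 rad (34.3°).
Interpolate at f = 1/4 with slerp weights a = sin((1−f)δ)/sin δ ≈ 0.770, b = sin(fδ)/sin δ ≈ 0.265.
p = a·p₁ + b·p₂ ≈ (-0.407, 0.819, 0.405); φ = arcsin(p_z) ≈ 23.89°, λ = atan2(p_y, p_x) ≈ 116.45°.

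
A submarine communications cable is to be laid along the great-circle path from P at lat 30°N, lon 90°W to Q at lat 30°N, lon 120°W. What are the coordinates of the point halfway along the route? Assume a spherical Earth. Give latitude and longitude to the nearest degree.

Write both endpoints as unit vectors p₁, p₂ with components (cos φ cos λ, cos φ sin λ, sin φ).
The central angle between the endpoints is δ = arccos(p₁·p₂) ≈ 0.452 rad (25.9°).
Interpolate at f = 1/2 with slerp weights a = sin((1−f)δ)/sin δ ≈ 0.513, b = sin(fδ)/sin δ ≈ 0.513.
p = a·p₁ + b·p₂ ≈ (-0.222, -0.829, 0.513); φ = arcsin(p_z) ≈ 30.87°, λ = atan2(p_y, p_x) ≈ -105.00°.

≈ lat 31°N, lon 105°W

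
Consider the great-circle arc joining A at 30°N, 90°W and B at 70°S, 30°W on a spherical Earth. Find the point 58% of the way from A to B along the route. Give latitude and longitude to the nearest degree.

≈ 30°S, 71°W

Convert each endpoint to a unit vector on the sphere (x = cos φ cos λ, y = cos φ sin λ, z = sin φ).
The central angle between the endpoints is δ = arccos(p₁·p₂) ≈ 1.898 rad (108.8°).
Interpolate at f = 0.58 with slerp weights a = sin((1−f)δ)/sin δ ≈ 0.756, b = sin(fδ)/sin δ ≈ 0.942.
p = a·p₁ + b·p₂ ≈ (0.279, -0.815, -0.507); φ = arcsin(p_z) ≈ -30.47°, λ = atan2(p_y, p_x) ≈ -71.12°.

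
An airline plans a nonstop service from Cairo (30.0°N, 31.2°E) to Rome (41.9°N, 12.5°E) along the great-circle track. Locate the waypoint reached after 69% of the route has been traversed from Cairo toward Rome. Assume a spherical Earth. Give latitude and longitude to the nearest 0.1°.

Write both endpoints as unit vectors p₁, p₂ with components (cos φ cos λ, cos φ sin λ, sin φ).
The central angle between the endpoints is δ = arccos(p₁·p₂) ≈ 0.335 rad (19.2°).
Interpolate at f = 0.69 with slerp weights a = sin((1−f)δ)/sin δ ≈ 0.315, b = sin(fδ)/sin δ ≈ 0.697.
p = a·p₁ + b·p₂ ≈ (0.740, 0.254, 0.623); φ = arcsin(p_z) ≈ 38.54°, λ = atan2(p_y, p_x) ≈ 18.93°.

≈ 38.5°N, 18.9°E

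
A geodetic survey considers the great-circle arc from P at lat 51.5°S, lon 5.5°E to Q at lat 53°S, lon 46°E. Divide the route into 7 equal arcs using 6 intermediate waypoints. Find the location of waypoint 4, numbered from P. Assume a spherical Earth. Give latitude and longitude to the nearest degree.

≈ lat 54°S, lon 28°E

Convert each endpoint to a unit vector on the sphere (x = cos φ cos λ, y = cos φ sin λ, z = sin φ).
The central angle between the endpoints is δ = arccos(p₁·p₂) ≈ 0.428 rad (24.5°).
Interpolate at f = 4/7 with slerp weights a = sin((1−f)δ)/sin δ ≈ 0.439, b = sin(fδ)/sin δ ≈ 0.583.
p = a·p₁ + b·p₂ ≈ (0.516, 0.279, -0.810); φ = arcsin(p_z) ≈ -54.08°, λ = atan2(p_y, p_x) ≈ 28.37°.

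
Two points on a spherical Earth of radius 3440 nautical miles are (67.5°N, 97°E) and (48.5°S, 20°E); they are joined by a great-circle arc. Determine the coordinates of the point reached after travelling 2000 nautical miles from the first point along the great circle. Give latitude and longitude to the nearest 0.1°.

Write both endpoints as unit vectors p₁, p₂ with components (cos φ cos λ, cos φ sin λ, sin φ).
The central angle between the endpoints is δ = arccos(p₁·p₂) ≈ 2.259 rad (129.4°). The total great-circle distance is δ·R ≈ 2.259 × 3440 ≈ 7770 nmi, so the target fraction is f = 2000/7770 ≈ 0.257.
Interpolate at f ≈ 0.257 with slerp weights a = sin((1−f)δ)/sin δ ≈ 1.287, b = sin(fδ)/sin δ ≈ 0.711.
p = a·p₁ + b·p₂ ≈ (0.383, 0.650, 0.657); φ = arcsin(p_z) ≈ 41.05°, λ = atan2(p_y, p_x) ≈ 59.52°.

≈ (41.0°N, 59.5°E)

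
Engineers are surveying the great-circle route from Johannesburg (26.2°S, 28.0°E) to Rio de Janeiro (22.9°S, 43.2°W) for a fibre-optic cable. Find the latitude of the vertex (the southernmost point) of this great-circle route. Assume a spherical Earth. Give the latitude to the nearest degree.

The great circle lies in the plane with unit normal n̂ = (p₁ × p₂)/|p₁ × p₂|.
Here n̂_z ≈ -0.870; the vertex latitude is φ_max = arccos|n̂_z| ≈ 29.5°.
Check via Clairaut: cos φ_max = |cos φ₁| · sin C = cos(26.2°)·sin(104.0°) ≈ 0.870, again giving ≈ 29.5°.

≈ 29°S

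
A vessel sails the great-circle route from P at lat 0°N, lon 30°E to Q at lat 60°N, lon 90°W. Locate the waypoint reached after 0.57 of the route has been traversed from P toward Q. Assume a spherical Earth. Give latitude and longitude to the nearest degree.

From cos δ = sin φ₁ sin φ₂ + cos φ₁ cos φ₂ cos Δλ, the central angle is δ ≈ 1.823 rad (104.5°).
Interpolate at f = 0.57 with slerp weights a = sin((1−f)δ)/sin δ ≈ 0.729, b = sin(fδ)/sin δ ≈ 0.890.
p = a·p₁ + b·p₂ ≈ (0.632, -0.081, 0.771); φ = arcsin(p_z) ≈ 50.45°, λ = atan2(p_y, p_x) ≈ -7.26°.

≈ lat 50°N, lon 7°W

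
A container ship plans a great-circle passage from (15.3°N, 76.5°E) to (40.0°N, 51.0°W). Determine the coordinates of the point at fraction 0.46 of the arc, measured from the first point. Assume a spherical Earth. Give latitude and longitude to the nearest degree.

Convert each endpoint to a unit vector on the sphere (x = cos φ cos λ, y = cos φ sin λ, z = sin φ).
The central angle between the endpoints is δ = arccos(p₁·p₂) ≈ 1.855 rad (106.3°).
Interpolate at f = 0.46 with slerp weights a = sin((1−f)δ)/sin δ ≈ 0.877, b = sin(fδ)/sin δ ≈ 0.785.
p = a·p₁ + b·p₂ ≈ (0.576, 0.356, 0.736); φ = arcsin(p_z) ≈ 47.39°, λ = atan2(p_y, p_x) ≈ 31.70°.

≈ (47°N, 32°E)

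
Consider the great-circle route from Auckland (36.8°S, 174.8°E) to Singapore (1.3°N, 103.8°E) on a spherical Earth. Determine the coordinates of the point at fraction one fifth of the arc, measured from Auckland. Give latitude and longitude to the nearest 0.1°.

Write both endpoints as unit vectors p₁, p₂ with components (cos φ cos λ, cos φ sin λ, sin φ).
The central angle between the endpoints is δ = arccos(p₁·p₂) ≈ 1.321 rad (75.7°).
Interpolate at f = 1/5 with slerp weights a = sin((1−f)δ)/sin δ ≈ 0.899, b = sin(fδ)/sin δ ≈ 0.270.
p = a·p₁ + b·p₂ ≈ (-0.781, 0.327, -0.532); φ = arcsin(p_z) ≈ -32.16°, λ = atan2(p_y, p_x) ≈ 157.29°.

≈ (32.2°S, 157.3°E)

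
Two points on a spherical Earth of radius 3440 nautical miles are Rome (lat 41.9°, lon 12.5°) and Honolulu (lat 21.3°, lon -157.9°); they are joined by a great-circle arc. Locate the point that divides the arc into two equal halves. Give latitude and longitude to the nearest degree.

Convert each endpoint to a unit vector on the sphere (x = cos φ cos λ, y = cos φ sin λ, z = sin φ).
The central angle between the endpoints is δ = arccos(p₁·p₂) ≈ 2.028 rad (116.2°).
Interpolate at f = 1/2 with slerp weights a = sin((1−f)δ)/sin δ ≈ 0.946, b = sin(fδ)/sin δ ≈ 0.946.
p = a·p₁ + b·p₂ ≈ (-0.129, -0.179, 0.975); φ = arcsin(p_z) ≈ 77.24°, λ = atan2(p_y, p_x) ≈ -125.79°.

≈ lat 77°, lon -126°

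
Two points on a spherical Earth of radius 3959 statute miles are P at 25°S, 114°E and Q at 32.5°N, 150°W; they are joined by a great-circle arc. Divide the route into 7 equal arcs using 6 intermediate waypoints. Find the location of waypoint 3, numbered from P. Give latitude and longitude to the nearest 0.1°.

≈ 1.0°N, 153.5°E

The haversine formula gives a central angle δ ≈ 1.883 rad (107.9°) between the endpoints.
Interpolate at f = 3/7 with slerp weights a = sin((1−f)δ)/sin δ ≈ 0.925, b = sin(fδ)/sin δ ≈ 0.759.
p = a·p₁ + b·p₂ ≈ (-0.895, 0.446, 0.017); φ = arcsin(p_z) ≈ 0.97°, λ = atan2(p_y, p_x) ≈ 153.53°.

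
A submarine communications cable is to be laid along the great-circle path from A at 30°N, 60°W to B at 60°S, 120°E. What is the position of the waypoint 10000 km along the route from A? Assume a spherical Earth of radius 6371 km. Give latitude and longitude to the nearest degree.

≈ 60°S, 60°W

The haversine formula gives a central angle δ ≈ 2.618 rad (150.0°) between the endpoints. The total great-circle distance is δ·R ≈ 2.618 × 6371 ≈ 16679 km, so the target fraction is f = 10000/16679 ≈ 0.600.
Interpolate at f ≈ 0.600 with slerp weights a = sin((1−f)δ)/sin δ ≈ 1.733, b = sin(fδ)/sin δ ≈ 2.000.
p = a·p₁ + b·p₂ ≈ (0.251, -0.434, -0.865); φ = arcsin(p_z) ≈ -59.93°, λ = atan2(p_y, p_x) ≈ -60.00°.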